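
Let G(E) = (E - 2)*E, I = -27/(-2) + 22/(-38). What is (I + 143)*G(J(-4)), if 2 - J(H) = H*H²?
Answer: 12513600/19 ≈ 6.5861e+5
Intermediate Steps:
J(H) = 2 - H³ (J(H) = 2 - H*H² = 2 - H³)
I = 491/38 (I = -27*(-½) + 22*(-1/38) = 27/2 - 11/19 = 491/38 ≈ 12.921)
G(E) = E*(-2 + E) (G(E) = (-2 + E)*E = E*(-2 + E))
(I + 143)*G(J(-4)) = (491/38 + 143)*((2 - 1*(-4)³)*(-2 + (2 - 1*(-4)³))) = 5925*((2 - 1*(-64))*(-2 + (2 - 1*(-64))))/38 = 5925*((2 + 64)*(-2 + (2 + 64)))/38 = 5925*(66*(-2 + 66))/38 = 5925*(66*64)/38 = (5925/38)*4224 = 12513600/19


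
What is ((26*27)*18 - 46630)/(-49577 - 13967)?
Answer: 16997/31772 ≈ 0.53497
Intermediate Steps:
((26*27)*18 - 46630)/(-49577 - 13967) = (702*18 - 46630)/(-63544) = (12636 - 46630)*(-1/63544) = -33994*(-1/63544) = 16997/31772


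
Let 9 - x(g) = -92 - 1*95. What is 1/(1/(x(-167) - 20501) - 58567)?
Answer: -20305/1189202936 ≈ -1.7074e-5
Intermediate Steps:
x(g) = 196 (x(g) = 9 - (-92 - 1*95) = 9 - (-92 - 95) = 9 - 1*(-187) = 9 + 187 = 196)
1/(1/(x(-167) - 20501) - 58567) = 1/(1/(196 - 20501) - 58567) = 1/(1/(-20305) - 58567) = 1/(-1/20305 - 58567) = 1/(-1189202936/20305) = -20305/1189202936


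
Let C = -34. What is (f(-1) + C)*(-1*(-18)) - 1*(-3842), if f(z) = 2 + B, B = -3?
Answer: 3212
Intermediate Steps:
f(z) = -1 (f(z) = 2 - 3 = -1)
(f(-1) + C)*(-1*(-18)) - 1*(-3842) = (-1 - 34)*(-1*(-18)) - 1*(-3842) = -35*18 + 3842 = -630 + 3842 = 3212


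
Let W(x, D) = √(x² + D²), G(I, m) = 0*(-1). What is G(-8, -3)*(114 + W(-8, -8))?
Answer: 0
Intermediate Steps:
G(I, m) = 0
W(x, D) = √(D² + x²)
G(-8, -3)*(114 + W(-8, -8)) = 0*(114 + √((-8)² + (-8)²)) = 0*(114 + √(64 + 64)) = 0*(114 + √128) = 0*(114 + 8*√2) = 0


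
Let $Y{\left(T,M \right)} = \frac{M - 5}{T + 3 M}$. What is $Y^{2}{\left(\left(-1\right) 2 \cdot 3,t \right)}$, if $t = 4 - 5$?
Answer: $\frac{4}{9} \approx 0.44444$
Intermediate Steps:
$t = -1$ ($t = 4 - 5 = -1$)
$Y{\left(T,M \right)} = \frac{-5 + M}{T + 3 M}$
$Y^{2}{\left(\left(-1\right) 2 \cdot 3,t \right)} = \left(\frac{-5 - 1}{\left(-1\right) 2 \cdot 3 + 3 \left(-1\right)}\right)^{2} = \left(\frac{1}{\left(-2\right) 3 - 3} \left(-6\right)\right)^{2} = \left(\frac{1}{-6 - 3} \left(-6\right)\right)^{2} = \left(\frac{1}{-9} \left(-6\right)\right)^{2} = \left(\left(- \frac{1}{9}\right) \left(-6\right)\right)^{2} = \left(\frac{2}{3}\right)^{2} = \frac{4}{9}$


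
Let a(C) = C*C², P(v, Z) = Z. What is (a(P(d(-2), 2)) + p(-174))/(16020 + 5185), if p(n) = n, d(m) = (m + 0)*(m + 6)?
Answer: -166/21205 ≈ -0.0078283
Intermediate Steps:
d(m) = m*(6 + m)
a(C) = C³
(a(P(d(-2), 2)) + p(-174))/(16020 + 5185) = (2³ - 174)/(16020 + 5185) = (8 - 174)/21205 = -166*1/21205 = -166/21205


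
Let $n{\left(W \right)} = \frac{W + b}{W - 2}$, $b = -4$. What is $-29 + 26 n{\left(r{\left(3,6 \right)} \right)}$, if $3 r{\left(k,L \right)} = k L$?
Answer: $-16$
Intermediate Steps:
$r{\left(k,L \right)} = \frac{L k}{3}$ ($r{\left(k,L \right)} = \frac{k L}{3} = \frac{L k}{3}$)
$n{\left(W \right)} = \frac{-4 + W}{-2 + W}$ ($n{\left(W \right)} = \frac{W - 4}{W - 2} = \frac{-4 + W}{-2 + W}$)
$-29 + 26 n{\left(r{\left(3,6 \right)} \right)} = -29 + 26 \frac{-4 + \frac{1}{3} \cdot 6 \cdot 3}{-2 + \frac{1}{3} \cdot 6 \cdot 3} = -29 + 26 \frac{-4 + 6}{-2 + 6} = -29 + 26 \cdot \frac{1}{4} \cdot 2 = -29 + 26 \cdot \frac{1}{2} = -29 + 13 = -16$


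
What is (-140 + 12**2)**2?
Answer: 16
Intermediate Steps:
(-140 + 12**2)**2 = (-140 + 144)**2 = 4**2 = 16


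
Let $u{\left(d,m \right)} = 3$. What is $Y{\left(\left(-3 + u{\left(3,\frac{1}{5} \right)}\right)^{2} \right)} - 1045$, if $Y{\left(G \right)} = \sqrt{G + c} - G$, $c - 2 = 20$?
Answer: $-1045 + \sqrt{22} \approx -1040.3$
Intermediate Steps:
$c = 22$ ($c = 2 + 20 = 22$)
$Y{\left(G \right)} = \sqrt{22 + G} - G$ ($Y{\left(G \right)} = \sqrt{G + 22} - G = \sqrt{22 + G} - G$)
$Y{\left(\left(-3 + u{\left(3,\frac{1}{5} \right)}\right)^{2} \right)} - 1045 = \left(\sqrt{22 + \left(-3 + 3\right)^{2}} - \left(-3 + 3\right)^{2}\right) - 1045 = \left(\sqrt{22 + 0^{2}} - 0^{2}\right) - 1045 = \left(\sqrt{22 + 0} - 0\right) - 1045 = \left(\sqrt{22} + 0\right) - 1045 = \sqrt{22} - 1045 = -1045 + \sqrt{22}$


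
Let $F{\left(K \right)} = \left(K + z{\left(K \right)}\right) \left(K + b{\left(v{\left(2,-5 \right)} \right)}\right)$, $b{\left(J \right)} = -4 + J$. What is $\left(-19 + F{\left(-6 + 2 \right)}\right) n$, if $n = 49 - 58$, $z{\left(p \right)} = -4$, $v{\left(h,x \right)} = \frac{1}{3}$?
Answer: $-381$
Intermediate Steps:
$v{\left(h,x \right)} = \frac{1}{3}$
$F{\left(K \right)} = \left(-4 + K\right) \left(- \frac{11}{3} + K\right)$ ($F{\left(K \right)} = \left(K - 4\right) \left(K + \left(-4 + \frac{1}{3}\right)\right) = \left(-4 + K\right) \left(K - \frac{11}{3}\right) = \left(-4 + K\right) \left(- \frac{11}{3} + K\right)$)
$n = -9$
$\left(-19 + F{\left(-6 + 2 \right)}\right) n = \left(-19 + \left(\frac{44}{3} + \left(-6 + 2\right)^{2} - \frac{23 \left(-6 + 2\right)}{3}\right)\right) \left(-9\right) = \left(-19 + \left(\frac{44}{3} + \left(-4\right)^{2} - - \frac{92}{3}\right)\right) \left(-9\right) = \left(-19 + \left(\frac{44}{3} + 16 + \frac{92}{3}\right)\right) \left(-9\right) = \left(-19 + \frac{184}{3}\right) \left(-9\right) = \frac{127}{3} \left(-9\right) = -381$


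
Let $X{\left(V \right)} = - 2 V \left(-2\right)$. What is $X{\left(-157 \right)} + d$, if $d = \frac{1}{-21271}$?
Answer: $- \frac{13358189}{21271} \approx -628.0$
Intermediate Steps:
$X{\left(V \right)} = 4 V$
$d = - \frac{1}{21271} \approx -4.7012 \cdot 10^{-5}$
$X{\left(-157 \right)} + d = 4 \left(-157\right) - \frac{1}{21271} = -628 - \frac{1}{21271} = - \frac{13358189}{21271}$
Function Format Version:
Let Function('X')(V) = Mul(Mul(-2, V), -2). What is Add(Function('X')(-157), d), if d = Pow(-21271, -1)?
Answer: Rational(-13358189, 21271) ≈ -628.00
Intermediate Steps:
Function('X')(V) = Mul(4, V)
d = Rational(-1, 21271) ≈ -4.7012e-5
Add(Function('X')(-157), d) = Add(Mul(4, -157), Rational(-1, 21271)) = Add(-628, Rational(-1, 21271)) = Rational(-13358189, 21271)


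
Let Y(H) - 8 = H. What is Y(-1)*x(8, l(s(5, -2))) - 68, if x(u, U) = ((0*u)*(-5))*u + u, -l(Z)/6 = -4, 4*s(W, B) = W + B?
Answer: -12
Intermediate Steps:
Y(H) = 8 + H
s(W, B) = B/4 + W/4 (s(W, B) = (W + B)/4 = (B + W)/4 = B/4 + W/4)
l(Z) = 24 (l(Z) = -6*(-4) = 24)
x(u, U) = u (x(u, U) = (0*(-5))*u + u = 0*u + u = 0 + u = u)
Y(-1)*x(8, l(s(5, -2))) - 68 = (8 - 1)*8 - 68 = 7*8 - 68 = 56 - 68 = -12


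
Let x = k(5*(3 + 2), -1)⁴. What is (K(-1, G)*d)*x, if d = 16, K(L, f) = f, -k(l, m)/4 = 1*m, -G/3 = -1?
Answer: 12288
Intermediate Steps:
G = 3 (G = -3*(-1) = 3)
k(l, m) = -4*m
x = 256 (x = (-4*(-1))⁴ = 4⁴ = 256)
(K(-1, G)*d)*x = (3*16)*256 = 48*256 = 12288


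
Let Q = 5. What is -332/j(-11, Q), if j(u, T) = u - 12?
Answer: 332/23 ≈ 14.435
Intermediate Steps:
j(u, T) = -12 + u
-332/j(-11, Q) = -332/(-12 - 11) = -332/(-23) = -332*(-1/23) = 332/23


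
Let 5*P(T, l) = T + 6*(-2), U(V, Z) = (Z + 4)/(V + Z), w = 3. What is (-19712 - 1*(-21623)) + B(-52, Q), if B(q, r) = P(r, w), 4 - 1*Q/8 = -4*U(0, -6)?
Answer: 28757/15 ≈ 1917.1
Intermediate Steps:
U(V, Z) = (4 + Z)/(V + Z)
Q = 128/3 (Q = 32 - (-32)*(4 - 6)/(0 - 6) = 32 - (-32)*-2/(-6) = 32 - (-32)*(-⅙*(-2)) = 32 - (-32)/3 = 32 - 8*(-4/3) = 32 + 32/3 = 128/3 ≈ 42.667)
P(T, l) = -12/5 + T/5 (P(T, l) = (T + 6*(-2))/5 = (T - 12)/5 = (-12 + T)/5 = -12/5 + T/5)
B(q, r) = -12/5 + r/5
(-19712 - 1*(-21623)) + B(-52, Q) = (-19712 - 1*(-21623)) + (-12/5 + (⅕)*(128/3)) = (-19712 + 21623) + (-12/5 + 128/15) = 1911 + 92/15 = 28757/15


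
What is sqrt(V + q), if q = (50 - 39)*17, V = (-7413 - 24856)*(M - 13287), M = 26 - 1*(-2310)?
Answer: sqrt(353378006) ≈ 18798.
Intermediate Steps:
M = 2336 (M = 26 + 2310 = 2336)
V = 353377819 (V = (-7413 - 24856)*(2336 - 13287) = -32269*(-10951) = 353377819)
q = 187 (q = 11*17 = 187)
sqrt(V + q) = sqrt(353377819 + 187) = sqrt(353378006)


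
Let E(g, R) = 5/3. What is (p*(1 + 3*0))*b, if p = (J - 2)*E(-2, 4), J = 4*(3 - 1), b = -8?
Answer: -80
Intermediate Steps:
E(g, R) = 5/3 (E(g, R) = 5*(⅓) = 5/3)
J = 8 (J = 4*2 = 8)
p = 10 (p = (8 - 2)*(5/3) = 6*(5/3) = 10)
(p*(1 + 3*0))*b = (10*(1 + 3*0))*(-8) = (10*(1 + 0))*(-8) = (10*1)*(-8) = 10*(-8) = -80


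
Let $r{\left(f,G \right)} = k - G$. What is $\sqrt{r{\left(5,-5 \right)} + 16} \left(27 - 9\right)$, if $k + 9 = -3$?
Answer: $54$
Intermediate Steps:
$k = -12$ ($k = -9 - 3 = -12$)
$r{\left(f,G \right)} = -12 - G$
$\sqrt{r{\left(5,-5 \right)} + 16} \left(27 - 9\right) = \sqrt{\left(-12 - -5\right) + 16} \left(27 - 9\right) = \sqrt{\left(-12 + 5\right) + 16} \cdot 18 = \sqrt{-7 + 16} \cdot 18 = \sqrt{9} \cdot 18 = 3 \cdot 18 = 54$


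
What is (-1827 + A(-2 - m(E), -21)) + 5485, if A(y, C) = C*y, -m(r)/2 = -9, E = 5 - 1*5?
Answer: 4078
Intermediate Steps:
E = 0 (E = 5 - 5 = 0)
m(r) = 18 (m(r) = -2*(-9) = 18)
(-1827 + A(-2 - m(E), -21)) + 5485 = (-1827 - 21*(-2 - 1*18)) + 5485 = (-1827 - 21*(-2 - 18)) + 5485 = (-1827 - 21*(-20)) + 5485 = (-1827 + 420) + 5485 = -1407 + 5485 = 4078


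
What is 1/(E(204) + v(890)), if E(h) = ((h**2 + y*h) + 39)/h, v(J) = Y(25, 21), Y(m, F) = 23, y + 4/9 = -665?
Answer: -612/268211 ≈ -0.0022818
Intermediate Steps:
y = -5989/9 (y = -4/9 - 665 = -5989/9 ≈ -665.44)
v(J) = 23
E(h) = (39 + h**2 - 5989*h/9)/h (E(h) = ((h**2 - 5989*h/9) + 39)/h = (39 + h**2 - 5989*h/9)/h)
1/(E(204) + v(890)) = 1/((-5989/9 + 204 + 39/204) + 23) = 1/((-5989/9 + 204 + 39*(1/204)) + 23) = 1/((-5989/9 + 204 + 13/68) + 23) = 1/(-282287/612 + 23) = 1/(-268211/612) = -612/268211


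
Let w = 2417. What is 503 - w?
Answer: -1914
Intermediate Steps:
503 - w = 503 - 1*2417 = 503 - 2417 = -1914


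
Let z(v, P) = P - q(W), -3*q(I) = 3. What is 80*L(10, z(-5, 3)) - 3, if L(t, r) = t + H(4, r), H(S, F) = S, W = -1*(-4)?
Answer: 1117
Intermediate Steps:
W = 4
q(I) = -1 (q(I) = -1/3*3 = -1)
z(v, P) = 1 + P (z(v, P) = P - 1*(-1) = P + 1 = 1 + P)
L(t, r) = 4 + t (L(t, r) = t + 4 = 4 + t)
80*L(10, z(-5, 3)) - 3 = 80*(4 + 10) - 3 = 80*14 - 3 = 1120 - 3 = 1117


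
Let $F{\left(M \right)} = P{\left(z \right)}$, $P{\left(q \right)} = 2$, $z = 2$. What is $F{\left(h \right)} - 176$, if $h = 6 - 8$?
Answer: $-174$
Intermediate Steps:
$h = -2$
$F{\left(M \right)} = 2$
$F{\left(h \right)} - 176 = 2 - 176 = -174$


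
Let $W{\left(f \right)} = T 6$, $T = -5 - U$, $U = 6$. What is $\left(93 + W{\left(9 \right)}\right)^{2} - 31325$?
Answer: $-30596$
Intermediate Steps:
$T = -11$ ($T = -5 - 6 = -11$)
$W{\left(f \right)} = -66$ ($W{\left(f \right)} = \left(-11\right) 6 = -66$)
$\left(93 + W{\left(9 \right)}\right)^{2} - 31325 = \left(93 - 66\right)^{2} - 31325 = 27^{2} - 31325 = 729 - 31325 = -30596$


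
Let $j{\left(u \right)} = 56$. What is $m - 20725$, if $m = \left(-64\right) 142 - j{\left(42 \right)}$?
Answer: $-29869$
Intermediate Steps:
$m = -9144$ ($m = \left(-64\right) 142 - 56 = -9088 - 56 = -9144$)
$m - 20725 = -9144 - 20725 = -29869$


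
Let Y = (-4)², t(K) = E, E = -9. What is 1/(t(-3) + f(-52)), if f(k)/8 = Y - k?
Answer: 1/535 ≈ 0.0018692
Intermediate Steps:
t(K) = -9
Y = 16
f(k) = 128 - 8*k (f(k) = 8*(16 - k) = 128 - 8*k)
1/(t(-3) + f(-52)) = 1/(-9 + (128 - 8*(-52))) = 1/(-9 + (128 + 416)) = 1/(-9 + 544) = 1/535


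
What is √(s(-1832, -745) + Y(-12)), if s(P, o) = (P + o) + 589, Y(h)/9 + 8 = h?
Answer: 2*I*√542 ≈ 46.562*I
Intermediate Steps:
Y(h) = -72 + 9*h
s(P, o) = 589 + P + o
√(s(-1832, -745) + Y(-12)) = √((589 - 1832 - 745) + (-72 + 9*(-12))) = √(-1988 + (-72 - 108)) = √(-1988 - 180) = √(-2168) = 2*I*√542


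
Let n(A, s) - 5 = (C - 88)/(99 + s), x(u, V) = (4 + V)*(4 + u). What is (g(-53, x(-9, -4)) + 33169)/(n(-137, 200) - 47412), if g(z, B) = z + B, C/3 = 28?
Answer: -9901684/14174697 ≈ -0.69855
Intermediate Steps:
C = 84 (C = 3*28 = 84)
n(A, s) = 5 - 4/(99 + s) (n(A, s) = 5 + (84 - 88)/(99 + s) = 5 - 4/(99 + s))
g(z, B) = B + z
(g(-53, x(-9, -4)) + 33169)/(n(-137, 200) - 47412) = (((16 + 4*(-4) + 4*(-9) - 4*(-9)) - 53) + 33169)/((491 + 5*200)/(99 + 200) - 47412) = (((16 - 16 - 36 + 36) - 53) + 33169)/((491 + 1000)/299 - 47412) = ((0 - 53) + 33169)/((1/299)*1491 - 47412) = (-53 + 33169)/(1491/299 - 47412) = 33116/(-14174697/299) = 33116*(-299/14174697) = -9901684/14174697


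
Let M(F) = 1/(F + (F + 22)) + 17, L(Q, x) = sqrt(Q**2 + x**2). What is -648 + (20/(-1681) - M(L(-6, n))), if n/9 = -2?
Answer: -534330539/803518 - 3*sqrt(10)/239 ≈ -665.03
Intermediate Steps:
n = -18 (n = 9*(-2) = -18)
M(F) = 17 + 1/(22 + 2*F) (M(F) = 1/(F + (22 + F)) + 17 = 1/(22 + 2*F) + 17 = 17 + 1/(22 + 2*F))
-648 + (20/(-1681) - M(L(-6, n))) = -648 + (20/(-1681) - (375 + 34*sqrt((-6)**2 + (-18)**2))/(2*(11 + sqrt((-6)**2 + (-18)**2)))) = -648 + (20*(-1/1681) - (375 + 34*sqrt(36 + 324))/(2*(11 + sqrt(36 + 324)))) = -648 + (-20/1681 - (375 + 34*sqrt(360))/(2*(11 + sqrt(360)))) = -648 + (-20/1681 - (375 + 34*(6*sqrt(10)))/(2*(11 + 6*sqrt(10)))) = -648 + (-20/1681 - (375 + 204*sqrt(10))/(2*(11 + 6*sqrt(10)))) = -1089308/1681 - (375 + 204*sqrt(10))/(2*(11 + 6*sqrt(10)))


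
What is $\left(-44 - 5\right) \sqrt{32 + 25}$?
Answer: $- 49 \sqrt{57} \approx -369.94$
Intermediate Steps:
$\left(-44 - 5\right) \sqrt{32 + 25} = - 49 \sqrt{57}$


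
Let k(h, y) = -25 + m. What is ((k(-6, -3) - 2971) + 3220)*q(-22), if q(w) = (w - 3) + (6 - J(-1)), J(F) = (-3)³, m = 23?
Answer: 1976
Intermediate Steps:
k(h, y) = -2 (k(h, y) = -25 + 23 = -2)
J(F) = -27
q(w) = 30 + w (q(w) = (w - 3) + (6 - 1*(-27)) = (-3 + w) + (6 + 27) = (-3 + w) + 33 = 30 + w)
((k(-6, -3) - 2971) + 3220)*q(-22) = ((-2 - 2971) + 3220)*(30 - 22) = (-2973 + 3220)*8 = 247*8 = 1976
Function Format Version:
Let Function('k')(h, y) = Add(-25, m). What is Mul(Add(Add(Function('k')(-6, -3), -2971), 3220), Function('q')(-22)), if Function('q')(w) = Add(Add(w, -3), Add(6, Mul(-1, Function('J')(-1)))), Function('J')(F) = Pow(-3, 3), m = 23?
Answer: 1976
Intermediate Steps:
Function('k')(h, y) = -2 (Function('k')(h, y) = Add(-25, 23) = -2)
Function('J')(F) = -27
Function('q')(w) = Add(30, w) (Function('q')(w) = Add(Add(w, -3), Add(6, Mul(-1, -27))) = Add(Add(-3, w), Add(6, 27)) = Add(Add(-3, w), 33) = Add(30, w))
Mul(Add(Add(Function('k')(-6, -3), -2971), 3220), Function('q')(-22)) = Mul(Add(Add(-2, -2971), 3220), Add(30, -22)) = Mul(Add(-2973, 3220), 8) = Mul(247, 8) = 1976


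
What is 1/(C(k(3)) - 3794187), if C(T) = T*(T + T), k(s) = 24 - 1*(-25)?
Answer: -1/3789385 ≈ -2.6389e-7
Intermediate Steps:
k(s) = 49 (k(s) = 24 + 25 = 49)
C(T) = 2*T² (C(T) = T*(2*T) = 2*T²)
1/(C(k(3)) - 3794187) = 1/(2*49² - 3794187) = 1/(2*2401 - 3794187) = 1/(4802 - 3794187) = 1/(-3789385) = -1/3789385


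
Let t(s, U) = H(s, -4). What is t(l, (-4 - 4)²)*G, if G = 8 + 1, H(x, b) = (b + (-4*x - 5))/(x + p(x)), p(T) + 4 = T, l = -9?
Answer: -243/22 ≈ -11.045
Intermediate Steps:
p(T) = -4 + T
H(x, b) = (-5 + b - 4*x)/(-4 + 2*x) (H(x, b) = (b + (-4*x - 5))/(x + (-4 + x)) = (b + (-5 - 4*x))/(-4 + 2*x) = (-5 + b - 4*x)/(-4 + 2*x))
t(s, U) = (-9 - 4*s)/(2*(-2 + s)) (t(s, U) = (-5 - 4 - 4*s)/(2*(-2 + s)) = (-9 - 4*s)/(2*(-2 + s)))
G = 9
t(l, (-4 - 4)²)*G = ((-9 - 4*(-9))/(2*(-2 - 9)))*9 = ((½)*(-9 + 36)/(-11))*9 = ((½)*(-1/11)*27)*9 = -27/22*9 = -243/22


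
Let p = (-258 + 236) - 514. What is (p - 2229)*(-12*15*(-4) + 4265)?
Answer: -13783525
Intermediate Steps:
p = -536 (p = -22 - 514 = -536)
(p - 2229)*(-12*15*(-4) + 4265) = (-536 - 2229)*(-12*15*(-4) + 4265) = -2765*(-180*(-4) + 4265) = -2765*(720 + 4265) = -2765*4985 = -13783525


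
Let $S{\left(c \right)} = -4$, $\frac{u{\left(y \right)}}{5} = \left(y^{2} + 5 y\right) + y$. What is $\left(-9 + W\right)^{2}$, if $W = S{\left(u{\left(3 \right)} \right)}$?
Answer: $169$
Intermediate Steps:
$u{\left(y \right)} = 5 y^{2} + 30 y$ ($u{\left(y \right)} = 5 \left(\left(y^{2} + 5 y\right) + y\right) = 5 \left(y^{2} + 6 y\right) = 5 y^{2} + 30 y$)
$W = -4$
$\left(-9 + W\right)^{2} = \left(-9 - 4\right)^{2} = \left(-13\right)^{2} = 169$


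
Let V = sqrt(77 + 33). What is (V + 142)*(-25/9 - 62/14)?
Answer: -64468/63 - 454*sqrt(110)/63 ≈ -1098.9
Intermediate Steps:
V = sqrt(110) ≈ 10.488
(V + 142)*(-25/9 - 62/14) = (sqrt(110) + 142)*(-25/9 - 62/14) = (142 + sqrt(110))*(-25*1/9 - 62*1/14) = (142 + sqrt(110))*(-25/9 - 31/7) = (142 + sqrt(110))*(-454/63) = -64468/63 - 454*sqrt(110)/63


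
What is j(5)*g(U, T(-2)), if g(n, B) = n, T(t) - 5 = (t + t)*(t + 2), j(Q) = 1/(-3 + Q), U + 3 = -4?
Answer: -7/2 ≈ -3.5000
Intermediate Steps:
U = -7 (U = -3 - 4 = -7)
T(t) = 5 + 2*t*(2 + t) (T(t) = 5 + (t + t)*(t + 2) = 5 + (2*t)*(2 + t) = 5 + 2*t*(2 + t))
j(5)*g(U, T(-2)) = -7/(-3 + 5) = -7/2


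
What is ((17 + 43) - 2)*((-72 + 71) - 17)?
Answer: -1044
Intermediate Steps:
((17 + 43) - 2)*((-72 + 71) - 17) = (60 - 2)*(-1 - 17) = 58*(-18) = -1044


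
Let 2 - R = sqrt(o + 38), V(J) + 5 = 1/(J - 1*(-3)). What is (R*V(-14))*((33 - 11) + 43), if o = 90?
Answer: -7280/11 + 29120*sqrt(2)/11 ≈ 3082.0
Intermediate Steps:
V(J) = -5 + 1/(3 + J) (V(J) = -5 + 1/(J - 1*(-3)) = -5 + 1/(J + 3) = -5 + 1/(3 + J))
R = 2 - 8*sqrt(2) (R = 2 - sqrt(90 + 38) = 2 - sqrt(128) = 2 - 8*sqrt(2) ≈ -9.3137)
(R*V(-14))*((33 - 11) + 43) = ((2 - 8*sqrt(2))*((-14 - 5*(-14))/(3 - 14)))*((33 - 11) + 43) = ((2 - 8*sqrt(2))*((-14 + 70)/(-11)))*(22 + 43) = ((2 - 8*sqrt(2))*(-1/11*56))*65 = ((2 - 8*sqrt(2))*(-56/11))*65 = (-112/11 + 448*sqrt(2)/11)*65 = -7280/11 + 29120*sqrt(2)/11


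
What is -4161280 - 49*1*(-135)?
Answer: -4154665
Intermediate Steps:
-4161280 - 49*1*(-135) = -4161280 - 49*(-135) = -4161280 + 6615 = -4154665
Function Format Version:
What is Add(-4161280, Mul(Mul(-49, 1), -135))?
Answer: -4154665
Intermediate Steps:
Add(-4161280, Mul(Mul(-49, 1), -135)) = Add(-4161280, Mul(-49, -135)) = Add(-4161280, 6615) = -4154665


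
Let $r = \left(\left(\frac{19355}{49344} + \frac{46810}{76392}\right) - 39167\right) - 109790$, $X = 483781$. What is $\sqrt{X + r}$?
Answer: $\frac{\sqrt{14339611389239707321}}{6544248} \approx 578.64$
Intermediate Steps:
$r = - \frac{23395319335739}{157061952}$ ($r = \left(\left(19355 \cdot \frac{1}{49344} + 46810 \cdot \frac{1}{76392}\right) - 39167\right) - 109790 = \left(\left(\frac{19355}{49344} + \frac{23405}{38196}\right) - 39167\right) - 109790 = \left(\frac{157848325}{157061952} - 39167\right) - 109790 = - \frac{6151487625659}{157061952} - 109790 = - \frac{23395319335739}{157061952} \approx -1.4896 \cdot 10^{5}$)
$\sqrt{X + r} = \sqrt{483781 - \frac{23395319335739}{157061952}} = \sqrt{\frac{52588268864773}{157061952}} = \frac{\sqrt{14339611389239707321}}{6544248}$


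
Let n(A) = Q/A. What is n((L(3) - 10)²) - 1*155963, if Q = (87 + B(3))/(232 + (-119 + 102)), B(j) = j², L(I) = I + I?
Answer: -33532039/215 ≈ -1.5596e+5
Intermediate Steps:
L(I) = 2*I
Q = 96/215 (Q = (87 + 3²)/(232 + (-119 + 102)) = (87 + 9)/(232 - 17) = 96/215 ≈ 0.44651)
n(A) = 96/(215*A)
n((L(3) - 10)²) - 1*155963 = 96/(215*((2*3 - 10)²)) - 1*155963 = 96/(215*((6 - 10)²)) - 155963 = 96/(215*((-4)²)) - 155963 = (96/215)/16 - 155963 = (96/215)*(1/16) - 155963 = 6/215 - 155963 = -33532039/215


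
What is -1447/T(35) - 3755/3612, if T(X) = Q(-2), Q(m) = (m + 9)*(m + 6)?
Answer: -95209/1806 ≈ -52.718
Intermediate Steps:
Q(m) = (6 + m)*(9 + m) (Q(m) = (9 + m)*(6 + m) = (6 + m)*(9 + m))
T(X) = 28 (T(X) = 54 + (-2)² + 15*(-2) = 54 + 4 - 30 = 28)
-1447/T(35) - 3755/3612 = -1447/28 - 3755/3612 = -95209/1806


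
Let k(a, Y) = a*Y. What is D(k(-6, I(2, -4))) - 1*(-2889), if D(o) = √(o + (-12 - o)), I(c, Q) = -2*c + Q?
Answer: 2889 + 2*I*√3 ≈ 2889.0 + 3.4641*I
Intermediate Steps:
I(c, Q) = Q - 2*c
k(a, Y) = Y*a
D(o) = 2*I*√3 (D(o) = √(-12) = 2*I*√3)
D(k(-6, I(2, -4))) - 1*(-2889) = 2*I*√3 - 1*(-2889) = 2*I*√3 + 2889 = 2889 + 2*I*√3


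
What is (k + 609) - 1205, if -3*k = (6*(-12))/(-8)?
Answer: -599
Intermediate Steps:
k = -3 (k = -6*(-12)/(3*(-8)) = -(-24)*(-1)/8 = -⅓*9 = -3)
(k + 609) - 1205 = (-3 + 609) - 1205 = 606 - 1205 = -599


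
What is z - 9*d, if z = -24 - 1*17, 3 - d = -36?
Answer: -392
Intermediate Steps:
d = 39 (d = 3 - 1*(-36) = 3 + 36 = 39)
z = -41 (z = -24 - 17 = -41)
z - 9*d = -41 - 9*39 = -41 - 351 = -392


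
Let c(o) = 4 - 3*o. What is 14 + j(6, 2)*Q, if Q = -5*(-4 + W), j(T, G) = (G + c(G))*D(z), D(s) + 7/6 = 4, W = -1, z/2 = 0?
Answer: 14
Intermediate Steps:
z = 0 (z = 2*0 = 0)
D(s) = 17/6 (D(s) = -7/6 + 4 = 17/6)
j(T, G) = 34/3 - 17*G/3 (j(T, G) = (G + (4 - 3*G))*(17/6) = (4 - 2*G)*(17/6) = 34/3 - 17*G/3)
Q = 25 (Q = -5*(-4 - 1) = -5*(-5) = 25)
14 + j(6, 2)*Q = 14 + (34/3 - 17/3*2)*25 = 14 + (34/3 - 34/3)*25 = 14 + 0*25 = 14 + 0 = 14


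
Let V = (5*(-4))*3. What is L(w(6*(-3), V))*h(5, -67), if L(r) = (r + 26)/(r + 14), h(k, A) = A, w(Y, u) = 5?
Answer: -2077/19 ≈ -109.32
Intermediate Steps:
V = -60 (V = -20*3 = -60)
L(r) = (26 + r)/(14 + r)
L(w(6*(-3), V))*h(5, -67) = ((26 + 5)/(14 + 5))*(-67) = (31/19)*(-67) = -2077/19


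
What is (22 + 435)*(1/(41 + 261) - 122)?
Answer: -16837251/302 ≈ -55753.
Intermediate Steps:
(22 + 435)*(1/(41 + 261) - 122) = 457*(1/302 - 122) = 457*(-36843/302) = -16837251/302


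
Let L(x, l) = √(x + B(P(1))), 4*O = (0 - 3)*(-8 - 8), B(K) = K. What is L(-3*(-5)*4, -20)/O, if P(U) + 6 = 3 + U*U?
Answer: √58/12 ≈ 0.63465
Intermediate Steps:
P(U) = -3 + U² (P(U) = -6 + (3 + U*U) = -6 + (3 + U²) = -3 + U²)
O = 12 (O = ((0 - 3)*(-8 - 8))/4 = (-3*(-16))/4 = (¼)*48 = 12)
L(x, l) = √(-2 + x) (L(x, l) = √(x + (-3 + 1²)) = √(x + (-3 + 1)) = √(x - 2) = √(-2 + x))
L(-3*(-5)*4, -20)/O = √(-2 - 3*(-5)*4)/12 = √(-2 + 15*4)*(1/12) = √(-2 + 60)*(1/12) = √58*(1/12) = √58/12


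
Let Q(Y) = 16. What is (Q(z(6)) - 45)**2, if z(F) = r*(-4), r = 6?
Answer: 841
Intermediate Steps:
z(F) = -24 (z(F) = 6*(-4) = -24)
(Q(z(6)) - 45)**2 = (16 - 45)**2 = (-29)**2 = 841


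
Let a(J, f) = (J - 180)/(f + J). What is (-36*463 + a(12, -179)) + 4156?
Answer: -2089336/167 ≈ -12511.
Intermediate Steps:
a(J, f) = (-180 + J)/(J + f)
(-36*463 + a(12, -179)) + 4156 = (-36*463 + (-180 + 12)/(12 - 179)) + 4156 = (-16668 - 168/(-167)) + 4156 = (-16668 - 1/167*(-168)) + 4156 = (-16668 + 168/167) + 4156 = -2783388/167 + 4156 = -2089336/167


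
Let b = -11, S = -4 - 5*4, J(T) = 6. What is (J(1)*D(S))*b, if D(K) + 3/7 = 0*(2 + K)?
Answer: 198/7 ≈ 28.286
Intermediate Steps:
S = -24 (S = -4 - 20 = -24)
D(K) = -3/7 (D(K) = -3/7 + 0*(2 + K) = -3/7 + 0 = -3/7)
(J(1)*D(S))*b = (6*(-3/7))*(-11) = -18/7*(-11) = 198/7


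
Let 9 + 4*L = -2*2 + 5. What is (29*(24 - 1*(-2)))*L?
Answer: -1508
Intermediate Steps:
L = -2 (L = -9/4 + (-2*2 + 5)/4 = -9/4 + (-4 + 5)/4 = -9/4 + (1/4)*1 = -9/4 + 1/4 = -2)
(29*(24 - 1*(-2)))*L = (29*(24 - 1*(-2)))*(-2) = (29*(24 + 2))*(-2) = (29*26)*(-2) = 754*(-2) = -1508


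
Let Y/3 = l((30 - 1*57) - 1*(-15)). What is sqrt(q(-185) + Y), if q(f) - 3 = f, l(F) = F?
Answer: I*sqrt(218) ≈ 14.765*I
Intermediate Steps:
q(f) = 3 + f
Y = -36 (Y = 3*((30 - 1*57) - 1*(-15)) = 3*((30 - 57) + 15) = 3*(-27 + 15) = 3*(-12) = -36)
sqrt(q(-185) + Y) = sqrt((3 - 185) - 36) = sqrt(-182 - 36) = sqrt(-218) = I*sqrt(218)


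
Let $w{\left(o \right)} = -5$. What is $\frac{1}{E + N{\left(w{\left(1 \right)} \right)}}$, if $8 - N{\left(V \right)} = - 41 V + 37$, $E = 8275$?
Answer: $\frac{1}{8041} \approx 0.00012436$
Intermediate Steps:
$N{\left(V \right)} = -29 + 41 V$ ($N{\left(V \right)} = 8 - \left(- 41 V + 37\right) = 8 - \left(37 - 41 V\right) = 8 + \left(-37 + 41 V\right) = -29 + 41 V$)
$\frac{1}{E + N{\left(w{\left(1 \right)} \right)}} = \frac{1}{8275 + \left(-29 + 41 \left(-5\right)\right)} = \frac{1}{8275 - 234} = \frac{1}{8041}$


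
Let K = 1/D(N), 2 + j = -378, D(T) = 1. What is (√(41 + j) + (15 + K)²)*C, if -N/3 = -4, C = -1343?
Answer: -343808 - 1343*I*√339 ≈ -3.4381e+5 - 24727.0*I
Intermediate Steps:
N = 12 (N = -3*(-4) = 12)
j = -380 (j = -2 - 378 = -380)
K = 1 (K = 1/1 = 1)
(√(41 + j) + (15 + K)²)*C = (√(41 - 380) + (15 + 1)²)*(-1343) = (√(-339) + 16²)*(-1343) = (I*√339 + 256)*(-1343) = (256 + I*√339)*(-1343) = -343808 - 1343*I*√339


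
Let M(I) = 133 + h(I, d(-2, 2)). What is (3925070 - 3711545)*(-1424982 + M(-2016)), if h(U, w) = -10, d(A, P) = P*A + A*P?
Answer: -304243017975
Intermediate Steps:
d(A, P) = 2*A*P (d(A, P) = A*P + A*P = 2*A*P)
M(I) = 123 (M(I) = 133 - 10 = 123)
(3925070 - 3711545)*(-1424982 + M(-2016)) = (3925070 - 3711545)*(-1424982 + 123) = 213525*(-1424859) = -304243017975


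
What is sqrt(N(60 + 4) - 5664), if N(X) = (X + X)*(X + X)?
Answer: 4*sqrt(670) ≈ 103.54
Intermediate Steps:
N(X) = 4*X**2 (N(X) = (2*X)*(2*X) = 4*X**2)
sqrt(N(60 + 4) - 5664) = sqrt(4*(60 + 4)**2 - 5664) = sqrt(4*64**2 - 5664) = sqrt(4*4096 - 5664) = sqrt(16384 - 5664) = sqrt(10720) = 4*sqrt(670)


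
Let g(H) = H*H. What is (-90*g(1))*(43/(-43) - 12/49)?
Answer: 5490/49 ≈ 112.04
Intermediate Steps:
g(H) = H**2
(-90*g(1))*(43/(-43) - 12/49) = (-90*1**2)*(43/(-43) - 12/49) = (-90*1)*(43*(-1/43) - 12*1/49) = -90*(-1 - 12/49) = -90*(-61/49) = 5490/49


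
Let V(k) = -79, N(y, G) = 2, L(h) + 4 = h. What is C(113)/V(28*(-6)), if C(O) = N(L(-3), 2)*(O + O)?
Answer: -452/79 ≈ -5.7215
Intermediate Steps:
L(h) = -4 + h
C(O) = 4*O (C(O) = 2*(O + O) = 2*(2*O) = 4*O)
C(113)/V(28*(-6)) = (4*113)/(-79) = 452*(-1/79) = -452/79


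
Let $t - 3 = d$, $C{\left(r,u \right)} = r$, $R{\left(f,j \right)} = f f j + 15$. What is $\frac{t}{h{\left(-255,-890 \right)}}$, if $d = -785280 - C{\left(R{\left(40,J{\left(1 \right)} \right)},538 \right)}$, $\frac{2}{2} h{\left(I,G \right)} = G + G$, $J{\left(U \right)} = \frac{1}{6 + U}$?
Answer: $\frac{1374661}{3115} \approx 441.3$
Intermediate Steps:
$R{\left(f,j \right)} = 15 + j f^{2}$ ($R{\left(f,j \right)} = f^{2} j + 15 = j f^{2} + 15 = 15 + j f^{2}$)
$h{\left(I,G \right)} = 2 G$ ($h{\left(I,G \right)} = G + G = 2 G$)
$d = - \frac{5498665}{7}$ ($d = -785280 - \left(15 + \frac{40^{2}}{6 + 1}\right) = -785280 - \left(15 + \frac{1}{7} \cdot 1600\right) = -785280 - \left(15 + \frac{1600}{7}\right) = -785280 - \frac{1705}{7} = - \frac{5498665}{7} \approx -7.8552 \cdot 10^{5}$)
$t = - \frac{5498644}{7}$ ($t = 3 - \frac{5498665}{7} = - \frac{5498644}{7} \approx -7.8552 \cdot 10^{5}$)
$\frac{t}{h{\left(-255,-890 \right)}} = - \frac{5498644}{7 \cdot 2 \left(-890\right)} = - \frac{5498644}{7 \left(-1780\right)} = \left(- \frac{5498644}{7}\right) \left(- \frac{1}{1780}\right) = \frac{1374661}{3115}$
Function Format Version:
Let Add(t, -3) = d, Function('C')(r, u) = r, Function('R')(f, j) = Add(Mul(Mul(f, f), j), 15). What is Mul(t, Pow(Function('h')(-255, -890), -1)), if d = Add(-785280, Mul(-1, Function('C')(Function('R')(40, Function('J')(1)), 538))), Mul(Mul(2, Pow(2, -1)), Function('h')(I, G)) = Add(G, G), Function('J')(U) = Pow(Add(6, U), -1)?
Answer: Rational(1374661, 3115) ≈ 441.30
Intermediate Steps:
Function('R')(f, j) = Add(15, Mul(j, Pow(f, 2))) (Function('R')(f, j) = Add(Mul(Pow(f, 2), j), 15) = Add(Mul(j, Pow(f, 2)), 15) = Add(15, Mul(j, Pow(f, 2))))
Function('h')(I, G) = Mul(2, G) (Function('h')(I, G) = Add(G, G) = Mul(2, G))
d = Rational(-5498665, 7) (d = Add(-785280, Mul(-1, Add(15, Mul(Pow(Add(6, 1), -1), Pow(40, 2))))) = Add(-785280, Mul(-1, Add(15, Mul(Pow(7, -1), 1600)))) = Add(-785280, Mul(-1, Add(15, Mul(Rational(1, 7), 1600)))) = Add(-785280, Mul(-1, Add(15, Rational(1600, 7)))) = Add(-785280, Mul(-1, Rational(1705, 7))) = Add(-785280, Rational(-1705, 7)) = Rational(-5498665, 7) ≈ -7.8552e+5)
t = Rational(-5498644, 7) (t = Add(3, Rational(-5498665, 7)) = Rational(-5498644, 7) ≈ -7.8552e+5)
Mul(t, Pow(Function('h')(-255, -890), -1)) = Mul(Rational(-5498644, 7), Pow(Mul(2, -890), -1)) = Mul(Rational(-5498644, 7), Pow(-1780, -1)) = Mul(Rational(-5498644, 7), Rational(-1, 1780)) = Rational(1374661, 3115)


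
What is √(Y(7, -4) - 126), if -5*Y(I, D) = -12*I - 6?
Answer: 6*I*√3 ≈ 10.392*I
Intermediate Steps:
Y(I, D) = 6/5 + 12*I/5 (Y(I, D) = -(-12*I - 6)/5 = -(-6 - 12*I)/5 = 6/5 + 12*I/5)
√(Y(7, -4) - 126) = √((6/5 + (12/5)*7) - 126) = √((6/5 + 84/5) - 126) = √(18 - 126) = √(-108) = 6*I*√3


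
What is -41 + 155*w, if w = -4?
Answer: -661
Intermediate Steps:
-41 + 155*w = -41 + 155*(-4) = -41 - 620 = -661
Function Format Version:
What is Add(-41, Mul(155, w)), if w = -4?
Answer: -661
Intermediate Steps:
Add(-41, Mul(155, w)) = Add(-41, Mul(155, -4)) = Add(-41, -620) = -661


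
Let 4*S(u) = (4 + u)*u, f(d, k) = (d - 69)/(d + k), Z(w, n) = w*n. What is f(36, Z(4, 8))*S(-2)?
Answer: 33/68 ≈ 0.48529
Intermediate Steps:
Z(w, n) = n*w
f(d, k) = (-69 + d)/(d + k)
S(u) = u*(4 + u)/4 (S(u) = ((4 + u)*u)/4 = (u*(4 + u))/4 = u*(4 + u)/4)
f(36, Z(4, 8))*S(-2) = ((-69 + 36)/(36 + 8*4))*((1/4)*(-2)*(4 - 2)) = (-33/(36 + 32))*((1/4)*(-2)*2) = (-33/68)*(-1) = ((1/68)*(-33))*(-1) = -33/68*(-1) = 33/68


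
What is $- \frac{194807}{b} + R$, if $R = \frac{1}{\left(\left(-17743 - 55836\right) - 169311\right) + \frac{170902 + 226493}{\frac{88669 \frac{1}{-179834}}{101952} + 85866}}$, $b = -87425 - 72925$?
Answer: $\frac{744891866679529167151222}{613139238370335884824425} \approx 1.2149$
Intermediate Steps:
$b = -160350$ ($b = -87425 - 72925 = -160350$)
$R = - \frac{1574304678739619}{382375577405884555550}$ ($R = \frac{1}{\left(-73579 - 169311\right) + \frac{397395}{88669 \left(- \frac{1}{179834}\right) \frac{1}{101952} + 85866}} = \frac{1}{-242890 + \frac{397395}{\left(- \frac{88669}{179834}\right) \frac{1}{101952} + 85866}} = \frac{1}{-242890 + \frac{397395}{- \frac{88669}{18334435968} + 85866}} = \frac{1}{-242890 + \frac{397395}{\frac{1574304678739619}{18334435968}}} = \frac{1}{-242890 + 397395 \cdot \frac{18334435968}{1574304678739619}} = \frac{1}{-242890 + \frac{7286013181503360}{1574304678739619}} = \frac{1}{- \frac{382375577405884555550}{1574304678739619}} = - \frac{1574304678739619}{382375577405884555550} \approx -4.1172 \cdot 10^{-6}$)
$- \frac{194807}{b} + R = - \frac{194807}{-160350} - \frac{1574304678739619}{382375577405884555550} = \left(-194807\right) \left(- \frac{1}{160350}\right) - \frac{1574304678739619}{382375577405884555550} = \frac{194807}{160350} - \frac{1574304678739619}{382375577405884555550} = \frac{744891866679529167151222}{613139238370335884824425}$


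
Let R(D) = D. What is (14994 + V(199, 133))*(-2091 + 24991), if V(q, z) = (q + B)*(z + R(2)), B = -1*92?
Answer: 674153100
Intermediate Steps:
B = -92
V(q, z) = (-92 + q)*(2 + z) (V(q, z) = (q - 92)*(z + 2) = (-92 + q)*(2 + z))
(14994 + V(199, 133))*(-2091 + 24991) = (14994 + (-184 - 92*133 + 2*199 + 199*133))*(-2091 + 24991) = (14994 + (-184 - 12236 + 398 + 26467))*22900 = (14994 + 14445)*22900 = 29439*22900 = 674153100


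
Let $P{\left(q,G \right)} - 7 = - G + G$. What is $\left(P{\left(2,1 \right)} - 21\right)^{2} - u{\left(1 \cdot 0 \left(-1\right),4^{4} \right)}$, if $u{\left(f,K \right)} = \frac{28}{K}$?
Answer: $\frac{12537}{64} \approx 195.89$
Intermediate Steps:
$P{\left(q,G \right)} = 7$ ($P{\left(q,G \right)} = 7 + \left(- G + G\right) = 7 + 0 = 7$)
$\left(P{\left(2,1 \right)} - 21\right)^{2} - u{\left(1 \cdot 0 \left(-1\right),4^{4} \right)} = \left(7 - 21\right)^{2} - \frac{28}{4^{4}} = \left(-14\right)^{2} - \frac{28}{256} = 196 - 28 \cdot \frac{1}{256} = 196 - \frac{7}{64} = \frac{12537}{64}$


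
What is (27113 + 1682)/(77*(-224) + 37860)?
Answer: 28795/20612 ≈ 1.3970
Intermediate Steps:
(27113 + 1682)/(77*(-224) + 37860) = 28795/(-17248 + 37860) = 28795/20612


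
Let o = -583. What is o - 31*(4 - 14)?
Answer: -273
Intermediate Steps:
o - 31*(4 - 14) = -583 - 31*(4 - 14) = -583 - 31*(-10) = -583 + 310 = -273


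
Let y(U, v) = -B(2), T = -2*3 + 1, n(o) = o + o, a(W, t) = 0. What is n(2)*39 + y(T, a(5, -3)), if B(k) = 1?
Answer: 155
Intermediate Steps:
n(o) = 2*o
T = -5 (T = -6 + 1 = -5)
y(U, v) = -1 (y(U, v) = -1*1 = -1)
n(2)*39 + y(T, a(5, -3)) = (2*2)*39 - 1 = 4*39 - 1 = 156 - 1 = 155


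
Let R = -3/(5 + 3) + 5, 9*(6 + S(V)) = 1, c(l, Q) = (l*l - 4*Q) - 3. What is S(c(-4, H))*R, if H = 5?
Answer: -1961/72 ≈ -27.236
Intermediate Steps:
c(l, Q) = -3 + l**2 - 4*Q (c(l, Q) = (l**2 - 4*Q) - 3 = -3 + l**2 - 4*Q)
S(V) = -53/9 (S(V) = -6 + (1/9)*1 = -6 + 1/9 = -53/9)
R = 37/8 (R = -3/8 + 5 = 37/8 ≈ 4.6250)
S(c(-4, H))*R = -53/9*37/8 = -1961/72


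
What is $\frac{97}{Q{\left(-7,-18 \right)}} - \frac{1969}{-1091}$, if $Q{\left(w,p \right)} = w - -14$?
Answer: $\frac{119610}{7637} \approx 15.662$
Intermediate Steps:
$Q{\left(w,p \right)} = 14 + w$ ($Q{\left(w,p \right)} = w + 14 = 14 + w$)
$\frac{97}{Q{\left(-7,-18 \right)}} - \frac{1969}{-1091} = \frac{97}{14 - 7} - \frac{1969}{-1091} = \frac{97}{7} - - \frac{1969}{1091} = 97 \cdot \frac{1}{7} + \frac{1969}{1091} = \frac{97}{7} + \frac{1969}{1091} = \frac{119610}{7637}$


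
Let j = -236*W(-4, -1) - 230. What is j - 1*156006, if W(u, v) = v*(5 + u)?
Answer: -156000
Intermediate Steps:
j = 6 (j = -(-236)*(5 - 4) - 230 = -(-236) - 230 = -236*(-1) - 230 = 236 - 230 = 6)
j - 1*156006 = 6 - 1*156006 = 6 - 156006 = -156000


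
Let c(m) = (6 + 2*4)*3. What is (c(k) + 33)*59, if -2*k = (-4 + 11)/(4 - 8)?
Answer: 4425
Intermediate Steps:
k = 7/8 (k = -(-4 + 11)/(2*(4 - 8)) = -7/(2*(-4)) = -7*(-1)/(2*4) = -1/2*(-7/4) = 7/8 ≈ 0.87500)
c(m) = 42 (c(m) = (6 + 8)*3 = 14*3 = 42)
(c(k) + 33)*59 = (42 + 33)*59 = 75*59 = 4425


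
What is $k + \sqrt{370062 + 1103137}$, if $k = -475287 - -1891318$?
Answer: $1416031 + \sqrt{1473199} \approx 1.4172 \cdot 10^{6}$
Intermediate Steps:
$k = 1416031$ ($k = -475287 + 1891318 = 1416031$)
$k + \sqrt{370062 + 1103137} = 1416031 + \sqrt{370062 + 1103137} = 1416031 + \sqrt{1473199}$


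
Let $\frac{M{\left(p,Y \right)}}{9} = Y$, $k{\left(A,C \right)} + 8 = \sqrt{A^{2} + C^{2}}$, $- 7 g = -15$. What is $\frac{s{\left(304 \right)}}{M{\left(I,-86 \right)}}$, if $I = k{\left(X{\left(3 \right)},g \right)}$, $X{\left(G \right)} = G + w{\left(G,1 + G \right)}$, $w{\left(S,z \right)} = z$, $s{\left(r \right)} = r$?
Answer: $- \frac{152}{387} \approx -0.39277$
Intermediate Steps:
$g = \frac{15}{7}$ ($g = \left(- \frac{1}{7}\right) \left(-15\right) = \frac{15}{7} \approx 2.1429$)
$X{\left(G \right)} = 1 + 2 G$ ($X{\left(G \right)} = G + \left(1 + G\right) = 1 + 2 G$)
$k{\left(A,C \right)} = -8 + \sqrt{A^{2} + C^{2}}$
$I = -8 + \frac{\sqrt{2626}}{7}$ ($I = -8 + \sqrt{\left(1 + 2 \cdot 3\right)^{2} + \left(\frac{15}{7}\right)^{2}} = -8 + \sqrt{\left(1 + 6\right)^{2} + \frac{225}{49}} = -8 + \sqrt{7^{2} + \frac{225}{49}} = -8 + \sqrt{49 + \frac{225}{49}} = -8 + \sqrt{\frac{2626}{49}} = -8 + \frac{\sqrt{2626}}{7} \approx -0.67936$)
$M{\left(p,Y \right)} = 9 Y$
$\frac{s{\left(304 \right)}}{M{\left(I,-86 \right)}} = \frac{304}{9 \left(-86\right)} = \frac{304}{-774} = 304 \left(- \frac{1}{774}\right) = - \frac{152}{387}$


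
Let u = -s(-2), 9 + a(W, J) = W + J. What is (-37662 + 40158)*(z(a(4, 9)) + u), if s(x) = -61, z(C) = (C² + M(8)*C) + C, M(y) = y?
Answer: 282048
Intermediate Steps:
a(W, J) = -9 + J + W (a(W, J) = -9 + (W + J) = -9 + (J + W) = -9 + J + W)
z(C) = C² + 9*C (z(C) = (C² + 8*C) + C = C² + 9*C)
u = 61 (u = -1*(-61) = 61)
(-37662 + 40158)*(z(a(4, 9)) + u) = (-37662 + 40158)*((-9 + 9 + 4)*(9 + (-9 + 9 + 4)) + 61) = 2496*(4*(9 + 4) + 61) = 2496*(4*13 + 61) = 2496*(52 + 61) = 2496*113 = 282048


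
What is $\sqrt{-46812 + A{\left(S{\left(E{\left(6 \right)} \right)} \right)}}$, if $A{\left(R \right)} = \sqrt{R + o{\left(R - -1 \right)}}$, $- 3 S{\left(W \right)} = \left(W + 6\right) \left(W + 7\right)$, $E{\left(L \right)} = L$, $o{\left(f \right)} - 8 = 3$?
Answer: $\sqrt{-46812 + i \sqrt{41}} \approx 0.015 + 216.36 i$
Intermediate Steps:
$o{\left(f \right)} = 11$ ($o{\left(f \right)} = 8 + 3 = 11$)
$S{\left(W \right)} = - \frac{\left(6 + W\right) \left(7 + W\right)}{3}$ ($S{\left(W \right)} = - \frac{\left(W + 6\right) \left(W + 7\right)}{3} = - \frac{\left(6 + W\right) \left(7 + W\right)}{3}$)
$A{\left(R \right)} = \sqrt{11 + R}$ ($A{\left(R \right)} = \sqrt{R + 11} = \sqrt{11 + R}$)
$\sqrt{-46812 + A{\left(S{\left(E{\left(6 \right)} \right)} \right)}} = \sqrt{-46812 + \sqrt{11 - \left(40 + 12\right)}} = \sqrt{-46812 + \sqrt{11 - 52}} = \sqrt{-46812 + \sqrt{-41}} = \sqrt{-46812 + i \sqrt{41}}$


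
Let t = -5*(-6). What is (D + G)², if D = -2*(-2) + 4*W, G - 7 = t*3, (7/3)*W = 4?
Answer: 570025/49 ≈ 11633.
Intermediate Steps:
W = 12/7 (W = (3/7)*4 = 12/7 ≈ 1.7143)
t = 30
G = 97 (G = 7 + 30*3 = 7 + 90 = 97)
D = 76/7 (D = -2*(-2) + 4*(12/7) = 4 + 48/7 = 76/7 ≈ 10.857)
(D + G)² = (76/7 + 97)² = (755/7)² = 570025/49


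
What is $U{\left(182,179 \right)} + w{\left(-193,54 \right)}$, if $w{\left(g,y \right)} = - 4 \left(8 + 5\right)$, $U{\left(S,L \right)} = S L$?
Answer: $32526$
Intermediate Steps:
$U{\left(S,L \right)} = L S$
$w{\left(g,y \right)} = -52$ ($w{\left(g,y \right)} = \left(-4\right) 13 = -52$)
$U{\left(182,179 \right)} + w{\left(-193,54 \right)} = 179 \cdot 182 - 52 = 32578 - 52 = 32526$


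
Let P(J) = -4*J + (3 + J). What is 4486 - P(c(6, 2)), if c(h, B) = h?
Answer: 4501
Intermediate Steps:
P(J) = 3 - 3*J
4486 - P(c(6, 2)) = 4486 - (3 - 3*6) = 4486 - (3 - 18) = 4486 - 1*(-15) = 4486 + 15 = 4501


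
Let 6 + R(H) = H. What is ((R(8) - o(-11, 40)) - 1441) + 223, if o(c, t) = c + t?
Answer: -1245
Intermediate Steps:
R(H) = -6 + H
((R(8) - o(-11, 40)) - 1441) + 223 = (((-6 + 8) - (-11 + 40)) - 1441) + 223 = ((2 - 1*29) - 1441) + 223 = ((2 - 29) - 1441) + 223 = (-27 - 1441) + 223 = -1468 + 223 = -1245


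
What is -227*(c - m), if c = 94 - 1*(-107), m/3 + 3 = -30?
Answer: -68100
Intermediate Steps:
m = -99 (m = -9 + 3*(-30) = -9 - 90 = -99)
c = 201 (c = 94 + 107 = 201)
-227*(c - m) = -227*(201 - 1*(-99)) = -227*(201 + 99) = -227*300 = -68100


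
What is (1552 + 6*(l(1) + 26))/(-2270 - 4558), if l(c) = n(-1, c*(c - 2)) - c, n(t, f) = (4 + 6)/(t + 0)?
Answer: -821/3414 ≈ -0.24048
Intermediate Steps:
n(t, f) = 10/t
l(c) = -10 - c (l(c) = 10/(-1) - c = 10*(-1) - c = -10 - c)
(1552 + 6*(l(1) + 26))/(-2270 - 4558) = (1552 + 6*((-10 - 1*1) + 26))/(-2270 - 4558) = (1552 + 6*((-10 - 1) + 26))/(-6828) = (1552 + 6*(-11 + 26))*(-1/6828) = (1552 + 6*15)*(-1/6828) = (1552 + 90)*(-1/6828) = 1642*(-1/6828) = -821/3414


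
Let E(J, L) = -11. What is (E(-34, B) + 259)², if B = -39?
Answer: 61504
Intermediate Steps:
(E(-34, B) + 259)² = (-11 + 259)² = 248² = 61504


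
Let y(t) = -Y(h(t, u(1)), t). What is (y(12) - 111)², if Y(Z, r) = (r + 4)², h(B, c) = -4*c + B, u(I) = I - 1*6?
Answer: 134689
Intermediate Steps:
u(I) = -6 + I (u(I) = I - 6 = -6 + I)
h(B, c) = B - 4*c
Y(Z, r) = (4 + r)²
y(t) = -(4 + t)²
(y(12) - 111)² = (-(4 + 12)² - 111)² = (-1*16² - 111)² = (-1*256 - 111)² = (-256 - 111)² = (-367)² = 134689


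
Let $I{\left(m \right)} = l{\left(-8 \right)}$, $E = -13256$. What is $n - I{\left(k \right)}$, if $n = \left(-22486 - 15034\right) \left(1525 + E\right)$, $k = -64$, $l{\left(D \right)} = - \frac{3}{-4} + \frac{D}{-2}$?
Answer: $\frac{1760588461}{4} \approx 4.4015 \cdot 10^{8}$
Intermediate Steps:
$l{\left(D \right)} = \frac{3}{4} - \frac{D}{2}$ ($l{\left(D \right)} = \left(-3\right) \left(- \frac{1}{4}\right) + D \left(- \frac{1}{2}\right) = \frac{3}{4} - \frac{D}{2}$)
$I{\left(m \right)} = \frac{19}{4}$ ($I{\left(m \right)} = \frac{3}{4} - -4 = \frac{3}{4} + 4 = \frac{19}{4}$)
$n = 440147120$ ($n = \left(-22486 - 15034\right) \left(1525 - 13256\right) = \left(-37520\right) \left(-11731\right) = 440147120$)
$n - I{\left(k \right)} = 440147120 - \frac{19}{4} = \frac{1760588461}{4}$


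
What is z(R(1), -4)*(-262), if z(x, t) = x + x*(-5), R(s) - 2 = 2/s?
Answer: 4192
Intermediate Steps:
R(s) = 2 + 2/s
z(x, t) = -4*x (z(x, t) = x - 5*x = -4*x)
z(R(1), -4)*(-262) = -4*(2 + 2/1)*(-262) = -4*(2 + 2*1)*(-262) = -4*(2 + 2)*(-262) = -4*4*(-262) = -16*(-262) = 4192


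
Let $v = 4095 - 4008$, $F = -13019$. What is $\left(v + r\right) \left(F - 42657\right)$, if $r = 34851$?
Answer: $-1945208088$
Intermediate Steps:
$v = 87$ ($v = 4095 - 4008 = 87$)
$\left(v + r\right) \left(F - 42657\right) = \left(87 + 34851\right) \left(-13019 - 42657\right) = 34938 \left(-55676\right) = -1945208088$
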